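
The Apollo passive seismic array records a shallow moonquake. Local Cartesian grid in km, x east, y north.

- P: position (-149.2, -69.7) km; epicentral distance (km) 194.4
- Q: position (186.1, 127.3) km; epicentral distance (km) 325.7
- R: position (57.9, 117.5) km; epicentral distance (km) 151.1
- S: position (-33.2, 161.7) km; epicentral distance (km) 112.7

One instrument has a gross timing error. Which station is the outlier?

R

Solve using three stations at a time. Using P, Q, S (subtract circle equations pairwise → linear system) gives (x, y) ≈ (-139.6, 124.5).
Distances from that point to each station vs reported:
  P: calculated 194.4 vs reported 194.4 → residual 0.0 km
  Q: calculated 325.7 vs reported 325.7 → residual 0.0 km
  R: calculated 197.6 vs reported 151.1 → residual 46.5 km
  S: calculated 112.7 vs reported 112.7 → residual 0.0 km
P, Q, S are mutually consistent (residuals ≈ 0); R is off by 46.5 km.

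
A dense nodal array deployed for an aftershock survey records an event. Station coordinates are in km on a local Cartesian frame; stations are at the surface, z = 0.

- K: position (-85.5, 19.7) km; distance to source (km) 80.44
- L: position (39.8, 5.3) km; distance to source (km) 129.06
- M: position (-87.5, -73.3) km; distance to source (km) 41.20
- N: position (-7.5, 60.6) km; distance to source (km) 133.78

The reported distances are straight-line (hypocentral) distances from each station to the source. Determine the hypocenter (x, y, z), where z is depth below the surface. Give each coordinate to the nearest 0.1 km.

Each station gives a sphere (x−x_i)² + (y−y_i)² + z² = d_i² (stations at z=0).
Subtracting the K sphere from L and M: z² cancels, leaving linear equations in x and y:
250.6 x − 28.8 y = -16272.10
-4.0 x − 186.0 y = 10103.95
Solving: x ≈ -71.000, y ≈ -52.795 km (keep extra digits for the depth step; rounded: -71.0, -52.8).
Then from the K sphere: z² = 80.44² − (x + 85.5)² − (y − 19.7)² with x = -71.000, y = -52.795, so z ≈ 31.699 ≈ 31.7 km.
Check against N (with the unrounded solution): distance 133.77 ≈ 133.78 km. ✓

(-71.0, -52.8, 31.7)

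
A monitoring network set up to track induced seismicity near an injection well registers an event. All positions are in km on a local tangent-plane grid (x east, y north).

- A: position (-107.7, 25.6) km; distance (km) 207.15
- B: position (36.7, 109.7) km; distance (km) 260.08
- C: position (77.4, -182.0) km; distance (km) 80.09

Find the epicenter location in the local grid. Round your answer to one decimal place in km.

Circle about each station: (x + 107.7)² + (y − 25.6)² = 207.15²; (x − 36.7)² + (y − 109.7)² = 260.08²; (x − 77.4)² + (y + 182.0)² = 80.09².
Subtracting the A equation from the B and C equations removes the quadratic terms:
288.8 x + 168.2 y = -23604.15
370.2 x − 415.2 y = 63356.82
Solving the 2×2 system: x ≈ 4.7, y ≈ -148.4 km.
Check against A (with the unrounded x, y): √((x + 107.7)²+(y − 25.6)²) = 207.15 ≈ 207.15 km. ✓

(4.7, -148.4)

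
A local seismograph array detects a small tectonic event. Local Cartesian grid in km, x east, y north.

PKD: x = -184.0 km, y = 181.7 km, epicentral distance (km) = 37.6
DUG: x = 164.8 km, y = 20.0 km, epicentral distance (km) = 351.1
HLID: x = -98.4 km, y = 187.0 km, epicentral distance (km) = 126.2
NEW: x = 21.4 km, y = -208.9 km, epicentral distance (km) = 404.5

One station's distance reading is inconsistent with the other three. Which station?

Solve using three stations at a time. Using PKD, DUG, NEW (subtract circle equations pairwise → linear system) gives (x, y) ≈ (-160.4, 152.5).
Distances from that point to each station vs reported:
  PKD: calculated 37.6 vs reported 37.6 → residual 0.0 km
  DUG: calculated 351.1 vs reported 351.1 → residual 0.0 km
  HLID: calculated 70.9 vs reported 126.2 → residual 55.3 km
  NEW: calculated 404.5 vs reported 404.5 → residual 0.0 km
PKD, DUG, NEW are mutually consistent (residuals ≈ 0); HLID is off by 55.3 km.

HLID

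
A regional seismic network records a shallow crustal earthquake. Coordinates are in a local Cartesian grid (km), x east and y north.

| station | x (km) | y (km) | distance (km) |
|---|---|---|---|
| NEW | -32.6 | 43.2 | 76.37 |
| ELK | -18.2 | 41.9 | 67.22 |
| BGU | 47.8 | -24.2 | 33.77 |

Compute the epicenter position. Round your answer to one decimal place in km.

Circle about each station: (x + 32.6)² + (y − 43.2)² = 76.37²; (x + 18.2)² + (y − 41.9)² = 67.22²; (x − 47.8)² + (y + 24.2)² = 33.77².
Subtracting the NEW equation from the ELK and BGU equations removes the quadratic terms:
28.8 x − 2.6 y = 471.70
160.8 x − 134.8 y = 4633.44
Solving the 2×2 system: x ≈ 14.9, y ≈ -16.6 km.

14.9 km east, -16.6 km north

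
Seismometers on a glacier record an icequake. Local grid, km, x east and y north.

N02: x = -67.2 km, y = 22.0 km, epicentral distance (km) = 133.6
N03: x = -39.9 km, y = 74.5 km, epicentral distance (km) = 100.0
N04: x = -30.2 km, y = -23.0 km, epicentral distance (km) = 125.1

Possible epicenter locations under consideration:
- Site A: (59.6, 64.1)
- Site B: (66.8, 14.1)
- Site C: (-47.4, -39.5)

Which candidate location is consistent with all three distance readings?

For each candidate, compare |candidate − station| to the reported distance:
Site A: residuals N02 0.0, N03 0.0, N04 0.0 → max 0.0 km
Site B: residuals N02 0.6, N03 22.6, N04 21.2 → max 22.6 km
Site C: residuals N02 69.0, N03 14.2, N04 101.3 → max 101.3 km
Only Site A has all residuals ≈ 0.

Site A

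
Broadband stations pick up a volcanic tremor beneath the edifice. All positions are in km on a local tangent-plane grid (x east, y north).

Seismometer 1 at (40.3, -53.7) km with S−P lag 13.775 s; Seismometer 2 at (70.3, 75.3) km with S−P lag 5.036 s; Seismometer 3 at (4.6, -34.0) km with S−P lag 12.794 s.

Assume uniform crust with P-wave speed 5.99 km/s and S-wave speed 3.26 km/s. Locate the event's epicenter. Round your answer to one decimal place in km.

52.3 km east, 44.1 km north

Distance from S−P lag: d = Δt · v_P v_S / (v_P − v_S) = Δt · (5.99·3.26)/(5.99−3.26) ≈ 7.1529·Δt.
So d_Seismometer 1 = 98.53, d_Seismometer 2 = 36.02, d_Seismometer 3 = 91.51 km.
Circle about each station: (x − 40.3)² + (y + 53.7)² = 98.53²; (x − 70.3)² + (y − 75.3)² = 36.02²; (x − 4.6)² + (y + 34.0)² = 91.51².
Subtracting pairs of circle equations eliminates x²+y² and gives linear equations (the radical axes):
60.0 x + 258.0 y = 14515.12
-71.4 x + 39.4 y = -1996.54
Solving the 2×2 system: x ≈ 52.3, y ≈ 44.1 km.
Check against Seismometer 1 (with the unrounded x, y): √((x − 40.3)²+(y + 53.7)²) = 98.53 ≈ 98.53 km. ✓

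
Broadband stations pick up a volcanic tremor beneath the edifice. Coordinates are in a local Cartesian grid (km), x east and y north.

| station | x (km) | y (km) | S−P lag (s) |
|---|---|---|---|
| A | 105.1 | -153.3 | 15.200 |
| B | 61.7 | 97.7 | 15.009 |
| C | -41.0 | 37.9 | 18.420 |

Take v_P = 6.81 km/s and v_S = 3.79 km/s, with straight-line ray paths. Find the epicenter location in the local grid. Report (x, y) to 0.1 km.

Distance from S−P lag: d = Δt · v_P v_S / (v_P − v_S) = Δt · (6.81·3.79)/(6.81−3.79) ≈ 8.5463·Δt.
So d_A = 129.90, d_B = 128.27, d_C = 157.42 km.
Circle about each station: (x − 105.1)² + (y + 153.3)² = 129.90²; (x − 61.7)² + (y − 97.7)² = 128.27²; (x + 41.0)² + (y − 37.9)² = 157.42².
Subtracting the A equation from the B and C equations removes the quadratic terms:
-86.8 x + 502.0 y = -20773.90
-292.2 x + 382.4 y = -39336.54
Solving the 2×2 system: x ≈ 104.0, y ≈ -23.4 km.
Check against A (with the unrounded x, y): √((x − 105.1)²+(y + 153.3)²) = 129.90 ≈ 129.90 km. ✓

(104.0, -23.4)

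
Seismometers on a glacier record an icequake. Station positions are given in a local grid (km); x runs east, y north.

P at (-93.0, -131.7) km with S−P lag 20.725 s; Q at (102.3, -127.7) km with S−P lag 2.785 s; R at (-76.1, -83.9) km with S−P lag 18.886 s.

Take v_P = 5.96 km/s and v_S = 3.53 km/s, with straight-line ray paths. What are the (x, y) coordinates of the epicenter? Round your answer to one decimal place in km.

(85.2, -110.7)

Distance from S−P lag: d = Δt · v_P v_S / (v_P − v_S) = Δt · (5.96·3.53)/(5.96−3.53) ≈ 8.6579·Δt.
So d_P = 179.44, d_Q = 24.11, d_R = 163.51 km.
Circle about each station: (x + 93.0)² + (y + 131.7)² = 179.44²; (x − 102.3)² + (y + 127.7)² = 24.11²; (x + 76.1)² + (y + 83.9)² = 163.51².
Subtracting pairs of circle equations eliminates x²+y² and gives linear equations (the radical axes):
390.6 x + 8.0 y = 32396.11
33.8 x + 95.6 y = -7700.28
Solving the 2×2 system: x ≈ 85.2, y ≈ -110.7 km.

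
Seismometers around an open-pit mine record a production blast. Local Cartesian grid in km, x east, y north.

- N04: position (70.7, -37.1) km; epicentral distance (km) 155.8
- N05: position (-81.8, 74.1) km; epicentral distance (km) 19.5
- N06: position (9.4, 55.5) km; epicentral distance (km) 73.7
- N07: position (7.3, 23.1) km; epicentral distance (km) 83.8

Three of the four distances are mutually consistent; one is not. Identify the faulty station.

Solve using three stations at a time. Using N05, N06, N07 (subtract circle equations pairwise → linear system) gives (x, y) ≈ (-63.1, 68.5).
Distances from that point to each station vs reported:
  N04: calculated 170.5 vs reported 155.8 → residual 14.7 km
  N05: calculated 19.5 vs reported 19.5 → residual 0.0 km
  N06: calculated 73.7 vs reported 73.7 → residual 0.0 km
  N07: calculated 83.8 vs reported 83.8 → residual 0.0 km
N05, N06, N07 are mutually consistent (residuals ≈ 0); N04 is off by 14.7 km.

N04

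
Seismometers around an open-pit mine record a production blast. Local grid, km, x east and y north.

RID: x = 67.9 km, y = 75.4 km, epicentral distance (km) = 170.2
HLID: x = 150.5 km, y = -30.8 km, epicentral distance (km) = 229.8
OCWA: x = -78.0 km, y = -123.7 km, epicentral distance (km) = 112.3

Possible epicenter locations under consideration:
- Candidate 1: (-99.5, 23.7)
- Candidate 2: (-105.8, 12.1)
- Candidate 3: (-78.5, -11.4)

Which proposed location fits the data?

For each candidate, compare |candidate − station| to the reported distance:
Candidate 1: residuals RID 5.0, HLID 26.1, OCWA 36.7 → max 36.7 km
Candidate 2: residuals RID 14.7, HLID 30.1, OCWA 26.3 → max 30.1 km
Candidate 3: residuals RID 0.0, HLID 0.0, OCWA 0.0 → max 0.0 km
Only Candidate 3 has all residuals ≈ 0.

Candidate 3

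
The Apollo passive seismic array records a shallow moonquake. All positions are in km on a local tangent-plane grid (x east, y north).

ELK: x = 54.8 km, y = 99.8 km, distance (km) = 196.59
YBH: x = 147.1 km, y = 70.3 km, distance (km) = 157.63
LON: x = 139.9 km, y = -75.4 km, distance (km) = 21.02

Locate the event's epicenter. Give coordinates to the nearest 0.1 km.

x ≈ 121.3 km, y ≈ -85.2 km

Circle about each station: (x − 54.8)² + (y − 99.8)² = 196.59²; (x − 147.1)² + (y − 70.3)² = 157.63²; (x − 139.9)² + (y + 75.4)² = 21.02².
Subtracting the ELK equation from the YBH and LON equations removes the quadratic terms:
184.6 x − 59.0 y = 27417.83
170.2 x − 350.4 y = 50499.88
Solving the 2×2 system: x ≈ 121.3, y ≈ -85.2 km.
Check against ELK (with the unrounded x, y): √((x − 54.8)²+(y − 99.8)²) = 196.59 ≈ 196.59 km. ✓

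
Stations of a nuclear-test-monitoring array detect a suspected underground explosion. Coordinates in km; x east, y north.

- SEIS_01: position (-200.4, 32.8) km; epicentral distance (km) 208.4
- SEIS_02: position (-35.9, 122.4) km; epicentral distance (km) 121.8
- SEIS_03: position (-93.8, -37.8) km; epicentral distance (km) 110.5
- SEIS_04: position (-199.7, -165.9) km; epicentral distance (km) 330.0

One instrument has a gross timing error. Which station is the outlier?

Solve using three stations at a time. Using SEIS_01, SEIS_02, SEIS_03 (subtract circle equations pairwise → linear system) gives (x, y) ≈ (6.5, 8.3).
Distances from that point to each station vs reported:
  SEIS_01: calculated 208.3 vs reported 208.4 → residual 0.1 km
  SEIS_02: calculated 121.7 vs reported 121.8 → residual 0.1 km
  SEIS_03: calculated 110.4 vs reported 110.5 → residual 0.1 km
  SEIS_04: calculated 269.9 vs reported 330.0 → residual 60.1 km
SEIS_01, SEIS_02, SEIS_03 are mutually consistent (residuals ≈ 0); SEIS_04 is off by 60.1 km.

SEIS_04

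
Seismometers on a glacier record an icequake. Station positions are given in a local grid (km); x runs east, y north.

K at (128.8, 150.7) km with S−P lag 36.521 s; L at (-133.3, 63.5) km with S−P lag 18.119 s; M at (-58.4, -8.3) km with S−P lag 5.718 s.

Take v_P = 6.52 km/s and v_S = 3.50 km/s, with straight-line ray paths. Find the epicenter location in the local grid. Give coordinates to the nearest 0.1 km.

x ≈ -59.0 km, y ≈ -51.5 km

Distance from S−P lag: d = Δt · v_P v_S / (v_P − v_S) = Δt · (6.52·3.50)/(6.52−3.50) ≈ 7.5563·Δt.
So d_K = 275.96, d_L = 136.91, d_M = 43.21 km.
Circle about each station: (x − 128.8)² + (y − 150.7)² = 275.96²; (x + 133.3)² + (y − 63.5)² = 136.91²; (x + 58.4)² + (y + 8.3)² = 43.21².
Subtracting pairs of circle equations eliminates x²+y² and gives linear equations (the radical axes):
-524.2 x − 174.4 y = 39910.78
-374.4 x − 318.0 y = 38466.34
Solving the 2×2 system: x ≈ -59.0, y ≈ -51.5 km.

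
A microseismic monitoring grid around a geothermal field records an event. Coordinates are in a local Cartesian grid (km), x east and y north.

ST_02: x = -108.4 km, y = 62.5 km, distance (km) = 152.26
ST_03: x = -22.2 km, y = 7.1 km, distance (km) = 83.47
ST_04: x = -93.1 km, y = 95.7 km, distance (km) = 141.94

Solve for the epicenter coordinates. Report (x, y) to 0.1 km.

Circle about each station: (x + 108.4)² + (y − 62.5)² = 152.26²; (x + 22.2)² + (y − 7.1)² = 83.47²; (x + 93.1)² + (y − 95.7)² = 141.94².
Subtracting pairs of circle equations eliminates x²+y² and gives linear equations (the radical axes):
172.4 x − 110.8 y = 1102.31
30.6 x + 66.4 y = 5205.43
Solving the 2×2 system: x ≈ 43.8, y ≈ 58.2 km.
Check against ST_02 (with the unrounded x, y): √((x + 108.4)²+(y − 62.5)²) = 152.26 ≈ 152.26 km. ✓

x ≈ 43.8 km, y ≈ 58.2 km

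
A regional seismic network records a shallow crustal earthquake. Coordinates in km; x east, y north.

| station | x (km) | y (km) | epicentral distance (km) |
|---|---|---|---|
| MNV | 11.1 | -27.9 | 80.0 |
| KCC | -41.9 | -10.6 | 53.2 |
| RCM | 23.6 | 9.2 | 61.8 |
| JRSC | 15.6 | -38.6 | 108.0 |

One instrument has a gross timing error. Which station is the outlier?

JRSC

Solve using three stations at a time. Using MNV, KCC, RCM (subtract circle equations pairwise → linear system) gives (x, y) ≈ (-29.4, 41.2).
Distances from that point to each station vs reported:
  MNV: calculated 80.0 vs reported 80.0 → residual 0.0 km
  KCC: calculated 53.3 vs reported 53.2 → residual 0.1 km
  RCM: calculated 61.9 vs reported 61.8 → residual 0.1 km
  JRSC: calculated 91.6 vs reported 108.0 → residual 16.4 km
MNV, KCC, RCM are mutually consistent (residuals ≈ 0); JRSC is off by 16.4 km.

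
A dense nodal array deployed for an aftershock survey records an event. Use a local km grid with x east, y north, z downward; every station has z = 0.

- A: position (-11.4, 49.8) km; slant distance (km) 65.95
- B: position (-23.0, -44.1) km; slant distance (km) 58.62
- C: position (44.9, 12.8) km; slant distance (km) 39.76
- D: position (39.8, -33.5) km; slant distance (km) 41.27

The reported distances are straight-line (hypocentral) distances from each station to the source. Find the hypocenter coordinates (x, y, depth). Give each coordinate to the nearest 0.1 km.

x ≈ 16.7 km, y ≈ -6.2 km, depth ≈ 20.6 km

Each station gives a sphere (x−x_i)² + (y−y_i)² + z² = d_i² (stations at z=0).
Subtracting the A sphere from B and C: z² cancels, leaving linear equations in x and y:
-23.2 x − 187.8 y = 776.91
112.6 x − 74.0 y = 2338.39
Solving: x ≈ 16.693, y ≈ -6.199 km (keep extra digits for the depth step; rounded: 16.7, -6.2).
Then from the A sphere: z² = 65.95² − (x + 11.4)² − (y − 49.8)² with x = 16.693, y = -6.199, so z ≈ 20.598 ≈ 20.6 km.
Check against D (with the unrounded solution): distance 41.27 ≈ 41.27 km. ✓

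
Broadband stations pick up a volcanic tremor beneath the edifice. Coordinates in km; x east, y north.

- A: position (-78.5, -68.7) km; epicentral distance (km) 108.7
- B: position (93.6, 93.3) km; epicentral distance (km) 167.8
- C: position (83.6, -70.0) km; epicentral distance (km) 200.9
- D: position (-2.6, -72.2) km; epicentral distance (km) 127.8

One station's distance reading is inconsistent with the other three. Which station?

Solve using three stations at a time. Using A, B, D (subtract circle equations pairwise → linear system) gives (x, y) ≈ (-65.3, 39.2).
Distances from that point to each station vs reported:
  A: calculated 108.7 vs reported 108.7 → residual 0.0 km
  B: calculated 167.8 vs reported 167.8 → residual 0.0 km
  C: calculated 184.6 vs reported 200.9 → residual 16.3 km
  D: calculated 127.8 vs reported 127.8 → residual 0.0 km
A, B, D are mutually consistent (residuals ≈ 0); C is off by 16.3 km.

C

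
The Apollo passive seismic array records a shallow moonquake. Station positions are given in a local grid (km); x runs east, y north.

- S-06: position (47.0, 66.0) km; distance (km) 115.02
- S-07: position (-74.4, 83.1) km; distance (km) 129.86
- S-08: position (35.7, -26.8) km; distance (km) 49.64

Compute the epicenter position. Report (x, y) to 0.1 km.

-13.7 km east, -31.7 km north

Circle about each station: (x − 47.0)² + (y − 66.0)² = 115.02²; (x + 74.4)² + (y − 83.1)² = 129.86²; (x − 35.7)² + (y + 26.8)² = 49.64².
Subtracting the S-06 equation from the S-07 and S-08 equations removes the quadratic terms:
-242.8 x + 34.2 y = 2241.95
-22.6 x − 185.6 y = 6193.20
Solving the 2×2 system: x ≈ -13.7, y ≈ -31.7 km.
Check against S-06 (with the unrounded x, y): √((x − 47.0)²+(y − 66.0)²) = 115.02 ≈ 115.02 km. ✓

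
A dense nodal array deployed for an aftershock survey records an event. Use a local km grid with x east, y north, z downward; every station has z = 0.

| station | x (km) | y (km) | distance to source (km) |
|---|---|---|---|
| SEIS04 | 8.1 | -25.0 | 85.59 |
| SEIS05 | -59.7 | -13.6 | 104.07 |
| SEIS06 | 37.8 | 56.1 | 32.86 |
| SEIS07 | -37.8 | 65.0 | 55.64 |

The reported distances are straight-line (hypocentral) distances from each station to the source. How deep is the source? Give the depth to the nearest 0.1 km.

Each station gives a sphere (x−x_i)² + (y−y_i)² + z² = d_i² (stations at z=0).
Subtracting the SEIS04 sphere from SEIS05 and SEIS06: z² cancels, leaving linear equations in x and y:
-135.6 x + 22.8 y = -446.48
59.4 x + 162.2 y = 10131.31
Solving: x ≈ 12.995, y ≈ 57.703 km (keep extra digits for the depth step; rounded: 13.0, 57.7).
Then from the SEIS04 sphere: z² = 85.59² − (x − 8.1)² − (y + 25.0)² with x = 12.995, y = 57.703, so z ≈ 21.492 ≈ 21.5 km.
Check against SEIS07 (with the unrounded solution): distance 55.64 ≈ 55.64 km. ✓

z ≈ 21.5 km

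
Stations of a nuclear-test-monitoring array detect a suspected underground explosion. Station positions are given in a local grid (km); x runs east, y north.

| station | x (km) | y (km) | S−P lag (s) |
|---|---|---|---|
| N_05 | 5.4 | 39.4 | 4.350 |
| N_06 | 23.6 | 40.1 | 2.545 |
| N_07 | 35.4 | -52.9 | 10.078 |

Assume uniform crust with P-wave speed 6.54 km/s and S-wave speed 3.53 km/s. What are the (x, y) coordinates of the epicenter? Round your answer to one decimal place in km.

35.2 km east, 24.4 km north

Distance from S−P lag: d = Δt · v_P v_S / (v_P − v_S) = Δt · (6.54·3.53)/(6.54−3.53) ≈ 7.6698·Δt.
So d_N_05 = 33.36, d_N_06 = 19.52, d_N_07 = 77.30 km.
Circle about each station: (x − 5.4)² + (y − 39.4)² = 33.36²; (x − 23.6)² + (y − 40.1)² = 19.52²; (x − 35.4)² + (y + 52.9)² = 77.30².
Subtracting the N_05 equation from the N_06 and N_07 equations removes the quadratic terms:
36.4 x + 1.4 y = 1315.31
60.0 x − 184.6 y = -2392.35
Solving the 2×2 system: x ≈ 35.2, y ≈ 24.4 km.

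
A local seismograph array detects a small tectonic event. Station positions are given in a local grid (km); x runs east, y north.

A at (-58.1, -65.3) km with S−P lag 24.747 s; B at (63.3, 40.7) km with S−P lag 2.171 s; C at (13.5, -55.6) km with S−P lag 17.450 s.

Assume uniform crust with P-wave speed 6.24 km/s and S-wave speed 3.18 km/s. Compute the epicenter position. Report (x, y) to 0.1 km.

Distance from S−P lag: d = Δt · v_P v_S / (v_P − v_S) = Δt · (6.24·3.18)/(6.24−3.18) ≈ 6.4847·Δt.
So d_A = 160.48, d_B = 14.08, d_C = 113.16 km.
Circle about each station: (x + 58.1)² + (y + 65.3)² = 160.48²; (x − 63.3)² + (y − 40.7)² = 14.08²; (x − 13.5)² + (y + 55.6)² = 113.16².
Subtracting the A equation from the B and C equations removes the quadratic terms:
242.8 x + 212.0 y = 23579.26
143.2 x + 19.4 y = 8582.55
Solving the 2×2 system: x ≈ 53.1, y ≈ 50.4 km.

(53.1, 50.4)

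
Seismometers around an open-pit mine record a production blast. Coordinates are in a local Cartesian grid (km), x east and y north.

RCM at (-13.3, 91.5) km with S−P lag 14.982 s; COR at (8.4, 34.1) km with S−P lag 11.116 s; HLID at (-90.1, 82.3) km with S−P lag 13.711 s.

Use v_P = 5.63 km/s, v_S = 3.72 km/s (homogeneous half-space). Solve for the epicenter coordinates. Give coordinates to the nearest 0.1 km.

Distance from S−P lag: d = Δt · v_P v_S / (v_P − v_S) = Δt · (5.63·3.72)/(5.63−3.72) ≈ 10.9652·Δt.
So d_RCM = 164.28, d_COR = 121.89, d_HLID = 150.34 km.
Circle about each station: (x + 13.3)² + (y − 91.5)² = 164.28²; (x − 8.4)² + (y − 34.1)² = 121.89²; (x + 90.1)² + (y − 82.3)² = 150.34².
Subtracting the RCM equation from the COR and HLID equations removes the quadratic terms:
43.4 x − 114.8 y = 4814.98
-153.6 x − 18.4 y = 10727.96
Solving the 2×2 system: x ≈ -62.0, y ≈ -65.4 km.
Check against RCM (with the unrounded x, y): √((x + 13.3)²+(y − 91.5)²) = 164.27 ≈ 164.28 km. ✓

(-62.0, -65.4)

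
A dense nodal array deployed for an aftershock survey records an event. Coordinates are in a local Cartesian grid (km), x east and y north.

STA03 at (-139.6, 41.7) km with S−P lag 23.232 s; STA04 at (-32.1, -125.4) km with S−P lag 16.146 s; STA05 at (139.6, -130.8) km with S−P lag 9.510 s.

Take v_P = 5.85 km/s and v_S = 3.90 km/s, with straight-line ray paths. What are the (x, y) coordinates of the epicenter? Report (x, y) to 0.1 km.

x ≈ 125.0 km, y ≈ -20.5 km

Distance from S−P lag: d = Δt · v_P v_S / (v_P − v_S) = Δt · (5.85·3.90)/(5.85−3.90) ≈ 11.7000·Δt.
So d_STA03 = 271.81, d_STA04 = 188.91, d_STA05 = 111.27 km.
Circle about each station: (x + 139.6)² + (y − 41.7)² = 271.81²; (x + 32.1)² + (y + 125.4)² = 188.91²; (x − 139.6)² + (y + 130.8)² = 111.27².
Subtracting pairs of circle equations eliminates x²+y² and gives linear equations (the radical axes):
215.0 x − 334.2 y = 33722.21
558.4 x − 345.0 y = 76869.41
Solving the 2×2 system: x ≈ 125.0, y ≈ -20.5 km.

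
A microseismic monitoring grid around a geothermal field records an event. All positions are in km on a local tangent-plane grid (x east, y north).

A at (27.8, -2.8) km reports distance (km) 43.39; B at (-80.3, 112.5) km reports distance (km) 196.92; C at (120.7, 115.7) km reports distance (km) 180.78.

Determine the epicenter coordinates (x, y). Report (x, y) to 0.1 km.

x ≈ 37.9 km, y ≈ -45.0 km

Circle about each station: (x − 27.8)² + (y + 2.8)² = 43.39²; (x + 80.3)² + (y − 112.5)² = 196.92²; (x − 120.7)² + (y − 115.7)² = 180.78².
Subtracting the A equation from the B and C equations removes the quadratic terms:
-216.2 x + 230.6 y = -18571.13
185.8 x + 237.0 y = -3624.42
Solving the 2×2 system: x ≈ 37.9, y ≈ -45.0 km.
Check against A (with the unrounded x, y): √((x − 27.8)²+(y + 2.8)²) = 43.39 ≈ 43.39 km. ✓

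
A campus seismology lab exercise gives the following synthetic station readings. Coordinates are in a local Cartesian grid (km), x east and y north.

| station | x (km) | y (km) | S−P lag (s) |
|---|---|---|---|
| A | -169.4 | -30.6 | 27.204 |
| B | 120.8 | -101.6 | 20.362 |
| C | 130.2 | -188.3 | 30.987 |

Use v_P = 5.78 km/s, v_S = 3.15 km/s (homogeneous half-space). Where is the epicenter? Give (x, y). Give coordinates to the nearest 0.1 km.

17.3 km east, -5.9 km north

Distance from S−P lag: d = Δt · v_P v_S / (v_P − v_S) = Δt · (5.78·3.15)/(5.78−3.15) ≈ 6.9228·Δt.
So d_A = 188.33, d_B = 140.96, d_C = 214.52 km.
Circle about each station: (x + 169.4)² + (y + 30.6)² = 188.33²; (x − 120.8)² + (y + 101.6)² = 140.96²; (x − 130.2)² + (y + 188.3)² = 214.52².
Subtracting pairs of circle equations eliminates x²+y² and gives linear equations (the radical axes):
580.4 x − 142.0 y = 10880.95
599.2 x − 315.4 y = 12225.57
Solving the 2×2 system: x ≈ 17.3, y ≈ -5.9 km.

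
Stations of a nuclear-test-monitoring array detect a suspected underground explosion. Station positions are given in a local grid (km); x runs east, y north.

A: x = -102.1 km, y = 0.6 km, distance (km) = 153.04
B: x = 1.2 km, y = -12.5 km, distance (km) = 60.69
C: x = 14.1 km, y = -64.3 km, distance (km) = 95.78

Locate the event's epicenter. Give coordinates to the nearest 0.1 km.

Circle about each station: (x + 102.1)² + (y − 0.6)² = 153.04²; (x − 1.2)² + (y + 12.5)² = 60.69²; (x − 14.1)² + (y + 64.3)² = 95.78².
Subtracting the A equation from the B and C equations removes the quadratic terms:
206.6 x − 26.2 y = 9470.89
232.4 x − 129.8 y = 8155.96
Solving the 2×2 system: x ≈ 49.0, y ≈ 24.9 km.
Check against A (with the unrounded x, y): √((x + 102.1)²+(y − 0.6)²) = 153.04 ≈ 153.04 km. ✓

(49.0, 24.9)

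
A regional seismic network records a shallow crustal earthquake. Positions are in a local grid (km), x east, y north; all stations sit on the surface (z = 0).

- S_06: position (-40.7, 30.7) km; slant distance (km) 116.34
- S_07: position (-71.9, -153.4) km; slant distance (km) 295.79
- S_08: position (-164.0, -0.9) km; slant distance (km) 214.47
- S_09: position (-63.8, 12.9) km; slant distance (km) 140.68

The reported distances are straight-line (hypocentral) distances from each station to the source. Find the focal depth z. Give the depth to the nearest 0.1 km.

z ≈ 45.1 km

Each station gives a sphere (x−x_i)² + (y−y_i)² + z² = d_i² (stations at z=0).
Subtracting the S_06 sphere from S_07 and S_08: z² cancels, leaving linear equations in x and y:
-62.4 x − 368.2 y = -47854.54
-246.6 x − 63.2 y = -8164.56
Solving: x ≈ -0.210, y ≈ 130.004 km (keep extra digits for the depth step; rounded: -0.2, 130.0).
Then from the S_06 sphere: z² = 116.34² − (x + 40.7)² − (y − 30.7)² with x = -0.210, y = 130.004, so z ≈ 45.103 ≈ 45.1 km.
Check against S_09 (with the unrounded solution): distance 140.68 ≈ 140.68 km. ✓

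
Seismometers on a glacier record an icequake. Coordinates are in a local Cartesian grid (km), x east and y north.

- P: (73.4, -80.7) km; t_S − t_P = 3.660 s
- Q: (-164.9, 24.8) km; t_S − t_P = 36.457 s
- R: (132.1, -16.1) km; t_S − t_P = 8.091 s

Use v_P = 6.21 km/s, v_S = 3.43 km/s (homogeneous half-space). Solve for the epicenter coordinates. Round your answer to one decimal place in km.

(98.5, -68.2)

Distance from S−P lag: d = Δt · v_P v_S / (v_P − v_S) = Δt · (6.21·3.43)/(6.21−3.43) ≈ 7.6620·Δt.
So d_P = 28.04, d_Q = 279.33, d_R = 61.99 km.
Circle about each station: (x − 73.4)² + (y + 80.7)² = 28.04²; (x + 164.9)² + (y − 24.8)² = 279.33²; (x − 132.1)² + (y + 16.1)² = 61.99².
Subtracting pairs of circle equations eliminates x²+y² and gives linear equations (the radical axes):
-476.6 x + 211.0 y = -61332.01
117.4 x + 129.2 y = 2753.05
Solving the 2×2 system: x ≈ 98.5, y ≈ -68.2 km.
Check against P (with the unrounded x, y): √((x − 73.4)²+(y + 80.7)²) = 28.04 ≈ 28.04 km. ✓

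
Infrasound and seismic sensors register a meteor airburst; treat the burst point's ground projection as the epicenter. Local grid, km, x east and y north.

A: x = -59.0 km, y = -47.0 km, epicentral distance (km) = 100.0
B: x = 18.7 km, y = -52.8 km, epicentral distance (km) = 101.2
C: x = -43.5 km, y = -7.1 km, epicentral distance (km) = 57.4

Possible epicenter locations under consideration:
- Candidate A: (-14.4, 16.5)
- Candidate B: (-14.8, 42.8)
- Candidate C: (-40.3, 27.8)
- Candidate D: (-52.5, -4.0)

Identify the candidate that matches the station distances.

Candidate B

For each candidate, compare |candidate − station| to the reported distance:
Candidate A: residuals A 22.4, B 24.4, C 19.9 → max 24.4 km
Candidate B: residuals A 0.1, B 0.1, C 0.2 → max 0.2 km
Candidate C: residuals A 22.9, B 1.3, C 22.4 → max 22.9 km
Candidate D: residuals A 56.5, B 14.9, C 47.9 → max 56.5 km
Only Candidate B has all residuals ≈ 0.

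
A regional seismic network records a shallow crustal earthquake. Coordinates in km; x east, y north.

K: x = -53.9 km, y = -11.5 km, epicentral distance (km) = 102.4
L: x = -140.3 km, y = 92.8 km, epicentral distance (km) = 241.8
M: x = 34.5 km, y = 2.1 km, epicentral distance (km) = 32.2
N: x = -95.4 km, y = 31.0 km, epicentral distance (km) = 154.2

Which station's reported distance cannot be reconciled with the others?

L

Solve using three stations at a time. Using K, M, N (subtract circle equations pairwise → linear system) gives (x, y) ≈ (47.3, -27.6).
Distances from that point to each station vs reported:
  K: calculated 102.4 vs reported 102.4 → residual 0.0 km
  L: calculated 222.9 vs reported 241.8 → residual 18.9 km
  M: calculated 32.3 vs reported 32.2 → residual 0.1 km
  N: calculated 154.2 vs reported 154.2 → residual 0.0 km
K, M, N are mutually consistent (residuals ≈ 0); L is off by 18.9 km.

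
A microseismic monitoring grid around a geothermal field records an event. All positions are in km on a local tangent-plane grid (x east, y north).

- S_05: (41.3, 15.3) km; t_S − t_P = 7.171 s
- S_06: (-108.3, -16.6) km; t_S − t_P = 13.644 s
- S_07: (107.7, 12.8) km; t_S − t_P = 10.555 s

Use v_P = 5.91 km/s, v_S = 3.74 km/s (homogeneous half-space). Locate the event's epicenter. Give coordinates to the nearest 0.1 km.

x ≈ 25.0 km, y ≈ -55.9 km

Distance from S−P lag: d = Δt · v_P v_S / (v_P − v_S) = Δt · (5.91·3.74)/(5.91−3.74) ≈ 10.1859·Δt.
So d_S_05 = 73.04, d_S_06 = 138.98, d_S_07 = 107.51 km.
Circle about each station: (x − 41.3)² + (y − 15.3)² = 73.04²; (x + 108.3)² + (y + 16.6)² = 138.98²; (x − 107.7)² + (y − 12.8)² = 107.51².
Subtracting the S_05 equation from the S_06 and S_07 equations removes the quadratic terms:
-299.2 x − 63.8 y = -3915.93
132.8 x − 5.0 y = 3599.79
Solving the 2×2 system: x ≈ 25.0, y ≈ -55.9 km.
Check against S_05 (with the unrounded x, y): √((x − 41.3)²+(y − 15.3)²) = 73.02 ≈ 73.04 km. ✓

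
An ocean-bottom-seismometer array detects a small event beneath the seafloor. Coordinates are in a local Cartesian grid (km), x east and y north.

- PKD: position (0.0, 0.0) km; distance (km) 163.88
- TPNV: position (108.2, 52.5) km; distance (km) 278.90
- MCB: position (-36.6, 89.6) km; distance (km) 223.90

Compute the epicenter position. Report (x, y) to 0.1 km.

(-109.2, -122.2)

Circle about each station: x² + y² = 163.88²; (x − 108.2)² + (y − 52.5)² = 278.90²; (x + 36.6)² + (y − 89.6)² = 223.90².
Subtracting the PKD equation from the TPNV and MCB equations removes the quadratic terms:
216.4 x + 105.0 y = -36465.07
-73.2 x + 179.2 y = -13906.84
Solving the 2×2 system: x ≈ -109.2, y ≈ -122.2 km.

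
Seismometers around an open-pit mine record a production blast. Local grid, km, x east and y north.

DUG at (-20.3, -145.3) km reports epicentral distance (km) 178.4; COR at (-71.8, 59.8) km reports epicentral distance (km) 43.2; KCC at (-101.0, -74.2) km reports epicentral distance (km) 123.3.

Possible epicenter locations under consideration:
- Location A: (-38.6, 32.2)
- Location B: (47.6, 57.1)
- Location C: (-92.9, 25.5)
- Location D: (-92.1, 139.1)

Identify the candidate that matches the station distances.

For each candidate, compare |candidate − station| to the reported distance:
Location A: residuals DUG 0.0, COR 0.0, KCC 0.0 → max 0.0 km
Location B: residuals DUG 35.1, COR 76.2, KCC 75.0 → max 76.2 km
Location C: residuals DUG 7.2, COR 2.9, KCC 23.3 → max 23.3 km
Location D: residuals DUG 114.9, COR 38.7, KCC 90.2 → max 114.9 km
Only Location A has all residuals ≈ 0.

Location A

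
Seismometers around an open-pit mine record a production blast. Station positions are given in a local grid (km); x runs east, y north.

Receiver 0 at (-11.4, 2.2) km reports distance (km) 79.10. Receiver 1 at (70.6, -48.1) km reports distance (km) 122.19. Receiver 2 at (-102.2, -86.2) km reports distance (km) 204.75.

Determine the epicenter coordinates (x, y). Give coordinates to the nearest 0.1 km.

(32.5, 68.0)

Circle about each station: (x + 11.4)² + (y − 2.2)² = 79.10²; (x − 70.6)² + (y + 48.1)² = 122.19²; (x + 102.2)² + (y + 86.2)² = 204.75².
Subtracting the Receiver 0 equation from the Receiver 1 and Receiver 2 equations removes the quadratic terms:
164.0 x − 100.6 y = -1510.42
-181.6 x − 176.8 y = -17925.27
Solving the 2×2 system: x ≈ 32.5, y ≈ 68.0 km.
Check against Receiver 0 (with the unrounded x, y): √((x + 11.4)²+(y − 2.2)²) = 79.10 ≈ 79.10 km. ✓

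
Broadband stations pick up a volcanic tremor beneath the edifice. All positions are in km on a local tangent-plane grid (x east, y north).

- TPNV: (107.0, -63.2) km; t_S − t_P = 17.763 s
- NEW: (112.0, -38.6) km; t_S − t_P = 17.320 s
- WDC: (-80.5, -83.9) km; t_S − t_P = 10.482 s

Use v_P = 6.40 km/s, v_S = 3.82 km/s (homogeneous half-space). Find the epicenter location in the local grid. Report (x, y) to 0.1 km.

-45.1 km east, 8.9 km north

Distance from S−P lag: d = Δt · v_P v_S / (v_P − v_S) = Δt · (6.40·3.82)/(6.40−3.82) ≈ 9.4760·Δt.
So d_TPNV = 168.32, d_NEW = 164.12, d_WDC = 99.33 km.
Circle about each station: (x − 107.0)² + (y + 63.2)² = 168.32²; (x − 112.0)² + (y + 38.6)² = 164.12²; (x + 80.5)² + (y + 83.9)² = 99.33².
Subtracting the TPNV equation from the NEW and WDC equations removes the quadratic terms:
10.0 x + 49.2 y = -13.03
-375.0 x − 41.4 y = 16541.39
Solving the 2×2 system: x ≈ -45.1, y ≈ 8.9 km.
Check against TPNV (with the unrounded x, y): √((x − 107.0)²+(y + 63.2)²) = 168.32 ≈ 168.32 km. ✓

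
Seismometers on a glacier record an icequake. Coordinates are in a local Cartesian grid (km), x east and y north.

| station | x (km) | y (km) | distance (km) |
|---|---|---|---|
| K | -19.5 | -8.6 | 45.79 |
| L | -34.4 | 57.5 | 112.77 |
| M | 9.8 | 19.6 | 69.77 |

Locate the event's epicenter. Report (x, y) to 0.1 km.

(0.9, -49.6)

Circle about each station: (x + 19.5)² + (y + 8.6)² = 45.79²; (x + 34.4)² + (y − 57.5)² = 112.77²; (x − 9.8)² + (y − 19.6)² = 69.77².
Subtracting the K equation from the L and M equations removes the quadratic terms:
-29.8 x + 132.2 y = -6584.95
58.6 x + 56.4 y = -2745.14
Solving the 2×2 system: x ≈ 0.9, y ≈ -49.6 km.
Check against K (with the unrounded x, y): √((x + 19.5)²+(y + 8.6)²) = 45.80 ≈ 45.79 km. ✓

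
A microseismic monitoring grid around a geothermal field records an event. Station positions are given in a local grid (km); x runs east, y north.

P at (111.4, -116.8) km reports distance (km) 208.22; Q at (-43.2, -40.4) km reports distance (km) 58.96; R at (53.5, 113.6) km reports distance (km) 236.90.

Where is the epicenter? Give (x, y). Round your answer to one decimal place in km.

Circle about each station: (x − 111.4)² + (y + 116.8)² = 208.22²; (x + 43.2)² + (y + 40.4)² = 58.96²; (x − 53.5)² + (y − 113.6)² = 236.90².
Subtracting the P equation from the Q and R equations removes the quadratic terms:
-309.2 x + 152.8 y = 17325.49
-115.8 x + 460.8 y = -23051.03
Solving the 2×2 system: x ≈ -92.2, y ≈ -73.2 km.

x ≈ -92.2 km, y ≈ -73.2 km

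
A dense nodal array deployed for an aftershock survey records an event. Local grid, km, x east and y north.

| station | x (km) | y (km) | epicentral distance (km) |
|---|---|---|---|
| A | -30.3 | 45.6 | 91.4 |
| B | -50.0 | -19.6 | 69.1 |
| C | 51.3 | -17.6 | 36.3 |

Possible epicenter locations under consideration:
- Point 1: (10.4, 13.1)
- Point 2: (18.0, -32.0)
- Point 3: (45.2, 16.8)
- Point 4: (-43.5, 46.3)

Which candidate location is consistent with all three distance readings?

For each candidate, compare |candidate − station| to the reported distance:
Point 1: residuals A 39.3, B 0.4, C 14.8 → max 39.3 km
Point 2: residuals A 0.0, B 0.0, C 0.0 → max 0.0 km
Point 3: residuals A 10.6, B 32.8, C 1.4 → max 32.8 km
Point 4: residuals A 78.2, B 2.9, C 78.0 → max 78.2 km
Only Point 2 has all residuals ≈ 0.

Point 2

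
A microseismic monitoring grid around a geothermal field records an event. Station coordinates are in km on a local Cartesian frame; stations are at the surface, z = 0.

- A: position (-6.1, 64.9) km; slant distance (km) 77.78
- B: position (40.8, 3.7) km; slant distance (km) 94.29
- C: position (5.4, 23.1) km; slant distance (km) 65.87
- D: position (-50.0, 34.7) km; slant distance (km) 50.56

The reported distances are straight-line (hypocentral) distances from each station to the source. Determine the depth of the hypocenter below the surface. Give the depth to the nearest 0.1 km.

Each station gives a sphere (x−x_i)² + (y−y_i)² + z² = d_i² (stations at z=0).
Subtracting the A sphere from B and C: z² cancels, leaving linear equations in x and y:
93.8 x − 122.4 y = -5411.77
23.0 x − 83.6 y = -1975.58
Solving: x ≈ -41.901, y ≈ 12.104 km (keep extra digits for the depth step; rounded: -41.9, 12.1).
Then from the A sphere: z² = 77.78² − (x + 6.1)² − (y − 64.9)² with x = -41.901, y = 12.104, so z ≈ 44.504 ≈ 44.5 km.
Check against D (with the unrounded solution): distance 50.56 ≈ 50.56 km. ✓

44.5 km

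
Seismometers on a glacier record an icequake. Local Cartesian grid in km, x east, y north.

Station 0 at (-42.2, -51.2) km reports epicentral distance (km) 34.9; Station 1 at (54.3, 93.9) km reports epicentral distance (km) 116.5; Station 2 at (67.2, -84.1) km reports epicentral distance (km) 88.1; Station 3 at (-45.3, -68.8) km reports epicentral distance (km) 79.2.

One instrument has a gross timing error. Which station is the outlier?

Solve using three stations at a time. Using Station 1, Station 2, Station 3 (subtract circle equations pairwise → linear system) gives (x, y) ≈ (12.7, -14.9).
Distances from that point to each station vs reported:
  Station 0: calculated 65.8 vs reported 34.9 → residual 30.9 km
  Station 1: calculated 116.5 vs reported 116.5 → residual 0.0 km
  Station 2: calculated 88.1 vs reported 88.1 → residual 0.0 km
  Station 3: calculated 79.2 vs reported 79.2 → residual 0.0 km
Station 1, Station 2, Station 3 are mutually consistent (residuals ≈ 0); Station 0 is off by 30.9 km.

Station 0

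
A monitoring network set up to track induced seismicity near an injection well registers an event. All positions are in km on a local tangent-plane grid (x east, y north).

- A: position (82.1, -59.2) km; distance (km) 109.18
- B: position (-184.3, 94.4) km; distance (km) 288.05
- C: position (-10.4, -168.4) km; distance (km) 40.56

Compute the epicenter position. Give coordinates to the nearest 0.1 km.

Circle about each station: (x − 82.1)² + (y + 59.2)² = 109.18²; (x + 184.3)² + (y − 94.4)² = 288.05²; (x + 10.4)² + (y + 168.4)² = 40.56².
Subtracting the A equation from the B and C equations removes the quadratic terms:
-532.8 x + 307.2 y = -38419.73
-185.0 x − 218.4 y = 28496.83
Solving the 2×2 system: x ≈ -2.1, y ≈ -128.7 km.

x ≈ -2.1 km, y ≈ -128.7 km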